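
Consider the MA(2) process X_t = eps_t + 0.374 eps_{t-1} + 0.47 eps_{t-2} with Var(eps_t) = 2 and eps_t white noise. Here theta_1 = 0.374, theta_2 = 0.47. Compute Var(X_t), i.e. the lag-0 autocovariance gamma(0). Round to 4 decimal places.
\gamma(0) = 2.7216

For an MA(q) process X_t = eps_t + sum_i theta_i eps_{t-i} with
Var(eps_t) = sigma^2, the variance is
  gamma(0) = sigma^2 * (1 + sum_i theta_i^2).
  sum_i theta_i^2 = (0.374)^2 + (0.47)^2 = 0.139876 + 0.2209 = 0.360776.
  gamma(0) = 2 * (1 + 0.360776) = 2 * 1.360776 = 2.721552, which rounds to 2.7216.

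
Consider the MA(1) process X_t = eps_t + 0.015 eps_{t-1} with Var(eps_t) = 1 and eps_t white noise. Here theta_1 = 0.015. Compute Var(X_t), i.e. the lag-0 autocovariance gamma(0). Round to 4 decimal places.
\gamma(0) = 1.0002

For an MA(q) process X_t = eps_t + sum_i theta_i eps_{t-i} with
Var(eps_t) = sigma^2, the variance is
  gamma(0) = sigma^2 * (1 + sum_i theta_i^2).
  sum_i theta_i^2 = (0.015)^2 = 0.000225.
  gamma(0) = 1 * (1 + 0.000225) = 1 * 1.000225 = 1.000225, which rounds to 1.0002.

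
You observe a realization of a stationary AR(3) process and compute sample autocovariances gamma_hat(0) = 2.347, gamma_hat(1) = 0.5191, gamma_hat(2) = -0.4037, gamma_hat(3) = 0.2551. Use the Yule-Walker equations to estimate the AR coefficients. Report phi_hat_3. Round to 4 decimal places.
\hat\phi_{3} = 0.2300

The Yule-Walker equations for an AR(p) process read, in matrix form,
  Gamma_p phi = r_p,   with   (Gamma_p)_{ij} = gamma(|i - j|),
                       (r_p)_i = gamma(i),   i,j = 1..p.
Substitute the sample gammas (Toeplitz matrix and right-hand side of size 3):
  Gamma_p = [[2.347, 0.5191, -0.4037], [0.5191, 2.347, 0.5191], [-0.4037, 0.5191, 2.347]]
  r_p     = [0.5191, -0.4037, 0.2551]
Written out (R1..R3):
  (R1) 2.347 phi_1 + 0.5191 phi_2 - 0.4037 phi_3 = 0.5191
  (R2) 0.5191 phi_1 + 2.347 phi_2 + 0.5191 phi_3 = -0.4037
  (R3) -0.4037 phi_1 + 0.5191 phi_2 + 2.347 phi_3 = 0.2551
Gaussian elimination:
  R2 <- R2 - (0.5191/2.347) R1 = R2 - (0.221176) R1:  2.232188 phi_2 + 0.608389 phi_3 = -0.518512
  R3 <- R3 - (-0.4037/2.347) R1 = R3 - (-0.172007) R1:  0.608389 phi_2 + 2.277561 phi_3 = 0.344389
  R3 <- R3 - (0.608389/2.232188) R2 = R3 - (0.272553) R2:  2.111743 phi_3 = 0.485711
Back-substitution:
  phi_hat_3 = 0.485711 / 2.111743 = 0.230005
  phi_hat_2 = (-0.518512 - (0.608389)(0.230005)) / 2.232188 = -0.294977
  phi_hat_1 = (0.5191 - (0.5191)(-0.294977) - (-0.4037)(0.230005)) / 2.347 = 0.32598
So phi_hat = [0.3260, -0.2950, 0.2300].
Therefore phi_hat_3 = 0.2300.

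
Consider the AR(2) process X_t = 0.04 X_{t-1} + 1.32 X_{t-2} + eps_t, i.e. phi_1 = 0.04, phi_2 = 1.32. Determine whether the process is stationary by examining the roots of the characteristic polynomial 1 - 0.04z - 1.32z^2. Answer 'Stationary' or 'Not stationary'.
\text{Not stationary}

The AR(p) characteristic polynomial is P(z) = 1 - 0.04z - 1.32z^2.
Stationarity requires all roots to lie outside the unit circle, i.e. |z| > 1 for every root.
Set 1 + (-0.04) z + (-1.32) z^2 = 0, i.e. a z^2 + b z + c = 0 with a = -1.32, b = -0.04, c = 1.
Discriminant D = b^2 - 4ac = (-0.04)^2 - 4*(-1.32)*1 = 0.0016 - (-5.28) = 5.2816.
D >= 0, so the roots are real: z = (-b +/- sqrt(D)) / (2a) = (0.04 +/- 2.298173) / (-2.64).
  z_1 = (0.04 + 2.298173) / (-2.64) = -0.8857,   |z_1| = 0.8857.
  z_2 = (0.04 - 2.298173) / (-2.64) = 0.8554,   |z_2| = 0.8554.
Moduli of all roots: 0.8857, 0.8554.
All moduli strictly greater than 1? No.
Verdict: Not stationary.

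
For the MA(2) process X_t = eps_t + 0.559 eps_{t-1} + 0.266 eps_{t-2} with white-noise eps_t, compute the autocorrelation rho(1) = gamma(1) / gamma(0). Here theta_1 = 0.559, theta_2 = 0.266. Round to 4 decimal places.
\rho(1) = 0.5116

For an MA(q) process with theta_0 = 1, the autocovariance is
  gamma(k) = sigma^2 * sum_{i=0..q-k} theta_i * theta_{i+k},
and rho(k) = gamma(k) / gamma(0). Sigma^2 cancels.
  numerator   = (1)*(0.559) + (0.559)*(0.266) = 0.707694.
  denominator = (1)^2 + (0.559)^2 + (0.266)^2 = 1.383237.
  rho(1) = 0.707694 / 1.383237 = 0.5116.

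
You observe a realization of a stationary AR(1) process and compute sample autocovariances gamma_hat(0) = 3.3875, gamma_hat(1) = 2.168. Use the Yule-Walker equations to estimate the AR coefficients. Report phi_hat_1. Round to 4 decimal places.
\hat\phi_{1} = 0.6400

The Yule-Walker equations for an AR(p) process read, in matrix form,
  Gamma_p phi = r_p,   with   (Gamma_p)_{ij} = gamma(|i - j|),
                       (r_p)_i = gamma(i),   i,j = 1..p.
Substitute the sample gammas (Toeplitz matrix and right-hand side of size 1):
  Gamma_p = [[3.3875]]
  r_p     = [2.168]
With p = 1 this is the single equation gamma(0) phi_1 = gamma(1):
  phi_hat_1 = gamma(1) / gamma(0) = 2.168 / 3.3875 = 0.6400.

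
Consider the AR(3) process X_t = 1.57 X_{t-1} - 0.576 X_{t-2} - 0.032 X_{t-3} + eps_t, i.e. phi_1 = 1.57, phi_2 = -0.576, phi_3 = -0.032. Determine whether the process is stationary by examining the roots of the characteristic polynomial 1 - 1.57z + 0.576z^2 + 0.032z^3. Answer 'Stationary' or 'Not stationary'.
\text{Stationary}

The AR(p) characteristic polynomial is P(z) = 1 - 1.57z + 0.576z^2 + 0.032z^3.
Stationarity requires all roots to lie outside the unit circle, i.e. |z| > 1 for every root.
Degree 3: look for a simple real root z0 first, then factor out (1 - z/z0) and solve the remaining quadratic.
Testing z0 = 1.25: P(1.25) = 1 + (-1.57)(1.25) + (0.576)(1.25)^2 + (0.032)(1.25)^3
  = 1 + (-1.9625) + (0.9) + (0.0625) = 0.  So z_0 = 1.25 is a root, |z_0| = 1.25.
Divide out the factor (1 - 0.8 z) = (1 - z/z0) (since 1/z0 = 0.8):
  P(z) = (1 - 0.8 z)(1 + (-0.77) z + (-0.04) z^2)
  [check: z-coef -0.77 - (0.8) = -1.57; z^2-coef -0.04 - (0.8)(-0.77) = 0.576; z^3-coef -(0.8)(-0.04) = 0.032.]
Remaining roots from the quadratic factor 1 + (-0.77) z + (-0.04) z^2:
  Set 1 + (-0.77) z + (-0.04) z^2 = 0, i.e. a z^2 + b z + c = 0 with a = -0.04, b = -0.77, c = 1.
  Discriminant D = b^2 - 4ac = (-0.77)^2 - 4*(-0.04)*1 = 0.5929 - (-0.16) = 0.7529.
  D >= 0, so the roots are real: z = (-b +/- sqrt(D)) / (2a) = (0.77 +/- 0.867698) / (-0.08).
    z_1 = (0.77 + 0.867698) / (-0.08) = -20.4712,   |z_1| = 20.4712.
    z_2 = (0.77 - 0.867698) / (-0.08) = 1.2212,   |z_2| = 1.2212.
Moduli of all roots: 1.2500, 20.4712, 1.2212.
All moduli strictly greater than 1? Yes.
Verdict: Stationary.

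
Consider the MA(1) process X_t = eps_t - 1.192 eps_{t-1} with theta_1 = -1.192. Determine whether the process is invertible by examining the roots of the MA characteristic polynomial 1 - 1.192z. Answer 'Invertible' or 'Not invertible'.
\text{Not invertible}

The MA(q) characteristic polynomial is P(z) = 1 - 1.192z.
Invertibility requires all roots to lie outside the unit circle, i.e. |z| > 1 for every root.
This is linear in z: 1 + (-1.192) z = 0  =>  z = -1/(-1.192) = 0.838926,  |z| = 0.838926.
Moduli of all roots: 0.8389.
All moduli strictly greater than 1? No.
Verdict: Not invertible.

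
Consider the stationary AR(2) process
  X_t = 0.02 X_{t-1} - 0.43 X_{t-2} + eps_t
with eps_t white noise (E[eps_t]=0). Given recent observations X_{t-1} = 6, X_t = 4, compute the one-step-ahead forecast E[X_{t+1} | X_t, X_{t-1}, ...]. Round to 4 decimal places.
E[X_{t+1} \mid \mathcal F_t] = -2.5000

For an AR(p) model X_t = c + sum_i phi_i X_{t-i} + eps_t, the
one-step-ahead conditional mean is
  E[X_{t+1} | X_t, ...] = c + sum_i phi_i X_{t+1-i}.
Substitute known values:
  E[X_{t+1} | ...] = (0.02) * (4) + (-0.43) * (6)
                   = -2.5000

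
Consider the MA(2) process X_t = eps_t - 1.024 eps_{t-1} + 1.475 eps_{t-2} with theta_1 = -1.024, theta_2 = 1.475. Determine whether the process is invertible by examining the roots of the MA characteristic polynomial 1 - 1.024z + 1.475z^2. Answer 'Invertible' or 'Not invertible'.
\text{Not invertible}

The MA(q) characteristic polynomial is P(z) = 1 - 1.024z + 1.475z^2.
Invertibility requires all roots to lie outside the unit circle, i.e. |z| > 1 for every root.
Set 1 + (-1.024) z + (1.475) z^2 = 0, i.e. a z^2 + b z + c = 0 with a = 1.475, b = -1.024, c = 1.
Discriminant D = b^2 - 4ac = (-1.024)^2 - 4*(1.475)*1 = 1.048576 - (5.9) = -4.851424.
D < 0, so the roots are the complex-conjugate pair z = (-b +/- i sqrt(-D)) / (2a) = 0.3471 +/- 0.7466i.
For a conjugate pair |z|^2 = z * conj(z) = (product of roots) = c/a = 1/(1.475) = 0.677966, so |z| = sqrt(0.677966) = 0.8234 for both roots.
Moduli of all roots: 0.8234, 0.8234.
All moduli strictly greater than 1? No.
Verdict: Not invertible.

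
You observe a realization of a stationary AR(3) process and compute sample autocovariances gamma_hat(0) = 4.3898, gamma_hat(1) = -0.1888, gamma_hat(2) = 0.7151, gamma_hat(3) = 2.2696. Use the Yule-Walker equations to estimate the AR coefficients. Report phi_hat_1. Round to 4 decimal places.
\hat\phi_{1} = -0.1240

The Yule-Walker equations for an AR(p) process read, in matrix form,
  Gamma_p phi = r_p,   with   (Gamma_p)_{ij} = gamma(|i - j|),
                       (r_p)_i = gamma(i),   i,j = 1..p.
Substitute the sample gammas (Toeplitz matrix and right-hand side of size 3):
  Gamma_p = [[4.3898, -0.1888, 0.7151], [-0.1888, 4.3898, -0.1888], [0.7151, -0.1888, 4.3898]]
  r_p     = [-0.1888, 0.7151, 2.2696]
Written out (R1..R3):
  (R1) 4.3898 phi_1 - 0.1888 phi_2 + 0.7151 phi_3 = -0.1888
  (R2) -0.1888 phi_1 + 4.3898 phi_2 - 0.1888 phi_3 = 0.7151
  (R3) 0.7151 phi_1 - 0.1888 phi_2 + 4.3898 phi_3 = 2.2696
Gaussian elimination:
  R2 <- R2 - (-0.1888/4.3898) R1 = R2 - (-0.043009) R1:  4.38168 phi_2 - 0.158044 phi_3 = 0.70698
  R3 <- R3 - (0.7151/4.3898) R1 = R3 - (0.1629) R1:  -0.158044 phi_2 + 4.27331 phi_3 = 2.300356
  R3 <- R3 - (-0.158044/4.38168) R2 = R3 - (-0.036069) R2:  4.267609 phi_3 = 2.325856
Back-substitution:
  phi_hat_3 = 2.325856 / 4.267609 = 0.545002
  phi_hat_2 = (0.70698 - (-0.158044)(0.545002)) / 4.38168 = 0.181007
  phi_hat_1 = (-0.1888 - (-0.1888)(0.181007) - (0.7151)(0.545002)) / 4.3898 = -0.124005
So phi_hat = [-0.1240, 0.1810, 0.5450].
Therefore phi_hat_1 = -0.1240.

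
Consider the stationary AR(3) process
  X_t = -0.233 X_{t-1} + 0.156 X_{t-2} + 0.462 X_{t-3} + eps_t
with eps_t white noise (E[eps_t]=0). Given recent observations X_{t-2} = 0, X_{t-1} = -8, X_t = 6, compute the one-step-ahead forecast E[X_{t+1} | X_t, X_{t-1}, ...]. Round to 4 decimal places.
E[X_{t+1} \mid \mathcal F_t] = -2.6460

For an AR(p) model X_t = c + sum_i phi_i X_{t-i} + eps_t, the
one-step-ahead conditional mean is
  E[X_{t+1} | X_t, ...] = c + sum_i phi_i X_{t+1-i}.
Substitute known values:
  E[X_{t+1} | ...] = (-0.233) * (6) + (0.156) * (-8) + (0.462) * (0)
                   = -2.6460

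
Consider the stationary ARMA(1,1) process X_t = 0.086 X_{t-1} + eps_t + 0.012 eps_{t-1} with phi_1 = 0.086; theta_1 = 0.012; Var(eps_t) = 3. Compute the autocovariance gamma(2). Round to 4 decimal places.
\gamma(2) = 0.0255

Multiply the model equation by X_{t-k} and take expectations. With theta_0 = psi_0 = 1 and psi_j the MA(infinity) weights, this gives
  gamma(k) - sum_i phi_i gamma(k-i) = c_k,
  c_k = sigma^2 * sum_{j=k..q} theta_j psi_{j-k}   (c_k = 0 for k > q),
using gamma(-m) = gamma(m).
psi-weights needed (psi_j = theta_j + sum_i phi_i psi_{j-i}):
  psi_1 = theta_1 + phi_1 = 0.012 + (0.086) = 0.098
Right-hand sides:
  c_0 = sigma^2 (1 + theta_1 psi_1) = 3 * (1 + (0.012)(0.098)) = 3 * 1.001176 = 3.003528
  c_1 = sigma^2 theta_1 = 3 * (0.012) = 0.036
  c_2 = 0
Equations for k = 0 and k = 1 (AR order 1):
  gamma(0) = phi_1 gamma(1) + c_0
  gamma(1) = phi_1 gamma(0) + c_1
Substituting the second into the first: gamma(0) (1 - phi_1^2) = c_0 + phi_1 c_1, so
  gamma(0) = (c_0 + phi_1 c_1) / (1 - phi_1^2) = (3.003528 + (0.086)(0.036)) / (1 - (0.086)^2) = 3.006624 / 0.992604 = 3.029027.
  gamma(1) = phi_1 gamma(0) + c_1 = (0.086)(3.029027) + (0.036) = 0.296496.
For k = 2 (> q): gamma(2) = phi_1 gamma(1) = (0.086)(0.296496) = 0.025499.
Therefore gamma(2) = 0.0255 (to 4 decimal places).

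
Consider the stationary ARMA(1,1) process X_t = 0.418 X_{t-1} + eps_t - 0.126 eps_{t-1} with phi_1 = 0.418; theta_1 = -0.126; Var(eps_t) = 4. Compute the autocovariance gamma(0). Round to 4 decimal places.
\gamma(0) = 4.4133

Multiply the model equation by X_{t-k} and take expectations. With theta_0 = psi_0 = 1 and psi_j the MA(infinity) weights, this gives
  gamma(k) - sum_i phi_i gamma(k-i) = c_k,
  c_k = sigma^2 * sum_{j=k..q} theta_j psi_{j-k}   (c_k = 0 for k > q),
using gamma(-m) = gamma(m).
psi-weights needed (psi_j = theta_j + sum_i phi_i psi_{j-i}):
  psi_1 = theta_1 + phi_1 = -0.126 + (0.418) = 0.292
Right-hand sides:
  c_0 = sigma^2 (1 + theta_1 psi_1) = 4 * (1 + (-0.126)(0.292)) = 4 * 0.963208 = 3.852832
  c_1 = sigma^2 theta_1 = 4 * (-0.126) = -0.504
  c_2 = 0
Equations for k = 0 and k = 1 (AR order 1):
  gamma(0) = phi_1 gamma(1) + c_0
  gamma(1) = phi_1 gamma(0) + c_1
Substituting the second into the first: gamma(0) (1 - phi_1^2) = c_0 + phi_1 c_1, so
  gamma(0) = (c_0 + phi_1 c_1) / (1 - phi_1^2) = (3.852832 + (0.418)(-0.504)) / (1 - (0.418)^2) = 3.64216 / 0.825276 = 4.413263.
Therefore gamma(0) = 4.4133 (to 4 decimal places).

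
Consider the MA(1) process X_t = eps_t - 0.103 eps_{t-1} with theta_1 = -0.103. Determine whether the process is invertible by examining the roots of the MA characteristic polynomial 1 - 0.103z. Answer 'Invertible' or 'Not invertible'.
\text{Invertible}

The MA(q) characteristic polynomial is P(z) = 1 - 0.103z.
Invertibility requires all roots to lie outside the unit circle, i.e. |z| > 1 for every root.
This is linear in z: 1 + (-0.103) z = 0  =>  z = -1/(-0.103) = 9.708738,  |z| = 9.708738.
Moduli of all roots: 9.7087.
All moduli strictly greater than 1? Yes.
Verdict: Invertible.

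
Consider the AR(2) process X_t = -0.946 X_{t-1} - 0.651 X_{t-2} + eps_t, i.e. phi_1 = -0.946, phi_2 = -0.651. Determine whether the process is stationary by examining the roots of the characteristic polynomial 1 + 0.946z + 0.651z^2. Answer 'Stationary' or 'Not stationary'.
\text{Stationary}

The AR(p) characteristic polynomial is P(z) = 1 + 0.946z + 0.651z^2.
Stationarity requires all roots to lie outside the unit circle, i.e. |z| > 1 for every root.
Set 1 + (0.946) z + (0.651) z^2 = 0, i.e. a z^2 + b z + c = 0 with a = 0.651, b = 0.946, c = 1.
Discriminant D = b^2 - 4ac = (0.946)^2 - 4*(0.651)*1 = 0.894916 - (2.604) = -1.709084.
D < 0, so the roots are the complex-conjugate pair z = (-b +/- i sqrt(-D)) / (2a) = -0.7266 +/- 1.0041i.
For a conjugate pair |z|^2 = z * conj(z) = (product of roots) = c/a = 1/(0.651) = 1.536098, so |z| = sqrt(1.536098) = 1.2394 for both roots.
Moduli of all roots: 1.2394, 1.2394.
All moduli strictly greater than 1? Yes.
Verdict: Stationary.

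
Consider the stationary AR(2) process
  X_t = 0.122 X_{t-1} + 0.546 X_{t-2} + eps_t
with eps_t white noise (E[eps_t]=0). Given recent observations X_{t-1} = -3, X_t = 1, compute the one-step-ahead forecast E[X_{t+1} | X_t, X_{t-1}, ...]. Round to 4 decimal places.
E[X_{t+1} \mid \mathcal F_t] = -1.5160

For an AR(p) model X_t = c + sum_i phi_i X_{t-i} + eps_t, the
one-step-ahead conditional mean is
  E[X_{t+1} | X_t, ...] = c + sum_i phi_i X_{t+1-i}.
Substitute known values:
  E[X_{t+1} | ...] = (0.122) * (1) + (0.546) * (-3)
                   = -1.5160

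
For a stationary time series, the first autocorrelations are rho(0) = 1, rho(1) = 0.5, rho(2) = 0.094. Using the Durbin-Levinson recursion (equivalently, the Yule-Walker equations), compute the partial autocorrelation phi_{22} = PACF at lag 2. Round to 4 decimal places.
\phi_{22} = -0.2080

The PACF at lag k is phi_{kk}, the last component of the solution
to the Yule-Walker system G_k phi = r_k where
  (G_k)_{ij} = rho(|i - j|), (r_k)_i = rho(i), i,j = 1..k.
Equivalently, Durbin-Levinson gives phi_{kk} iteratively:
  phi_{11} = rho(1)
  phi_{kk} = [rho(k) - sum_{j=1..k-1} phi_{k-1,j} rho(k-j)]
            / [1 - sum_{j=1..k-1} phi_{k-1,j} rho(j)],
  phi_{k,j} = phi_{k-1,j} - phi_{kk} phi_{k-1,k-j},  j = 1..k-1.
Step k = 1:
  phi_11 = rho(1) = 0.5.
Step k = 2:
  phi_22 = [rho(2) - phi_11 rho(1)] / [1 - phi_11 rho(1)] = [0.094 - (0.5)(0.5)] / [1 - (0.5)(0.5)]
         = -0.156 / 0.75 = -0.208.
Therefore phi_{22} = -0.2080.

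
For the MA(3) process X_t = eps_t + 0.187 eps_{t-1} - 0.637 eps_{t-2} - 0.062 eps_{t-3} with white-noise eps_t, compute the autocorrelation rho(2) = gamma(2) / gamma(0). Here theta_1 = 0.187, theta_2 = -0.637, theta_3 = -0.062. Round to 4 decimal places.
\rho(2) = -0.4490

For an MA(q) process with theta_0 = 1, the autocovariance is
  gamma(k) = sigma^2 * sum_{i=0..q-k} theta_i * theta_{i+k},
and rho(k) = gamma(k) / gamma(0). Sigma^2 cancels.
  numerator   = (1)*(-0.637) + (0.187)*(-0.062) = -0.648594.
  denominator = (1)^2 + (0.187)^2 + (-0.637)^2 + (-0.062)^2 = 1.444582.
  rho(2) = -0.648594 / 1.444582 = -0.4490.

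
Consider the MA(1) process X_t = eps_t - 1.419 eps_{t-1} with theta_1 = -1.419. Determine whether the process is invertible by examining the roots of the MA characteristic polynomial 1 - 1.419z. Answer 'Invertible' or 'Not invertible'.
\text{Not invertible}

The MA(q) characteristic polynomial is P(z) = 1 - 1.419z.
Invertibility requires all roots to lie outside the unit circle, i.e. |z| > 1 for every root.
This is linear in z: 1 + (-1.419) z = 0  =>  z = -1/(-1.419) = 0.704722,  |z| = 0.704722.
Moduli of all roots: 0.7047.
All moduli strictly greater than 1? No.
Verdict: Not invertible.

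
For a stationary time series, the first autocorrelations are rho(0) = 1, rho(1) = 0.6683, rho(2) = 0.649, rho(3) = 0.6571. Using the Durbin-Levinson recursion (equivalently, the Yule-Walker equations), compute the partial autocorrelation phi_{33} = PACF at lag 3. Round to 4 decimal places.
\phi_{33} = 0.2870

The PACF at lag k is phi_{kk}, the last component of the solution
to the Yule-Walker system G_k phi = r_k where
  (G_k)_{ij} = rho(|i - j|), (r_k)_i = rho(i), i,j = 1..k.
Equivalently, Durbin-Levinson gives phi_{kk} iteratively:
  phi_{11} = rho(1)
  phi_{kk} = [rho(k) - sum_{j=1..k-1} phi_{k-1,j} rho(k-j)]
            / [1 - sum_{j=1..k-1} phi_{k-1,j} rho(j)],
  phi_{k,j} = phi_{k-1,j} - phi_{kk} phi_{k-1,k-j},  j = 1..k-1.
Step k = 1:
  phi_11 = rho(1) = 0.6683.
Step k = 2:
  phi_22 = [rho(2) - phi_11 rho(1)] / [1 - phi_11 rho(1)] = [0.649 - (0.6683)(0.6683)] / [1 - (0.6683)(0.6683)]
         = 0.20237511 / 0.55337511 = 0.365711.
  Update: phi_21 = phi_11 - phi_22 phi_11 = 0.6683 - (0.365711)(0.6683) = 0.423896.
Step k = 3:
  phi_33 = [rho(3) - phi_21 rho(2) - phi_22 rho(1)] / [1 - phi_21 rho(1) - phi_22 rho(2)]
    numerator   = 0.6571 - (0.423896)(0.649) - (0.365711)(0.6683) = 0.13758737
    denominator = 1 - (0.423896)(0.6683) - (0.365711)(0.649) = 0.4793644
  phi_33 = 0.13758737 / 0.4793644 = 0.287.
Therefore phi_{33} = 0.2870.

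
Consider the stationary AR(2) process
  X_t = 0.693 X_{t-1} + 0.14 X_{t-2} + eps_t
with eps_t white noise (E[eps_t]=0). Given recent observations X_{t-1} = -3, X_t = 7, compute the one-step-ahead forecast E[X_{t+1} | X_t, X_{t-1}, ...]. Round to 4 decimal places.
E[X_{t+1} \mid \mathcal F_t] = 4.4310

For an AR(p) model X_t = c + sum_i phi_i X_{t-i} + eps_t, the
one-step-ahead conditional mean is
  E[X_{t+1} | X_t, ...] = c + sum_i phi_i X_{t+1-i}.
Substitute known values:
  E[X_{t+1} | ...] = (0.693) * (7) + (0.14) * (-3)
                   = 4.4310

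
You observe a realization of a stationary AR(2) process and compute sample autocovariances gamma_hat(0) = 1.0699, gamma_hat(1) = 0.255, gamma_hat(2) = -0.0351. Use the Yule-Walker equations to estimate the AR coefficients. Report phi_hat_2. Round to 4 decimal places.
\hat\phi_{2} = -0.0950

The Yule-Walker equations for an AR(p) process read, in matrix form,
  Gamma_p phi = r_p,   with   (Gamma_p)_{ij} = gamma(|i - j|),
                       (r_p)_i = gamma(i),   i,j = 1..p.
Substitute the sample gammas (Toeplitz matrix and right-hand side of size 2):
  Gamma_p = [[1.0699, 0.255], [0.255, 1.0699]]
  r_p     = [0.255, -0.0351]
Written out:
  1.0699 phi_1 + 0.255 phi_2 = 0.255
  0.255 phi_1 + 1.0699 phi_2 = -0.0351
Solve by Cramer's rule:
  det = gamma(0)^2 - gamma(1)^2 = (1.0699)^2 - (0.255)^2 = 1.14468601 - 0.065025 = 1.07966101
  phi_hat_1 = [gamma(1) gamma(0) - gamma(1) gamma(2)] / det = [(0.255)(1.0699) - (0.255)(-0.0351)] / 1.07966101 = 0.281775 / 1.07966101 = 0.261
  phi_hat_2 = [gamma(0) gamma(2) - gamma(1)^2] / det = [(1.0699)(-0.0351) - (0.255)^2] / 1.07966101 = -0.10257849 / 1.07966101 = -0.095
So phi_hat = [0.2610, -0.0950].
Therefore phi_hat_2 = -0.0950.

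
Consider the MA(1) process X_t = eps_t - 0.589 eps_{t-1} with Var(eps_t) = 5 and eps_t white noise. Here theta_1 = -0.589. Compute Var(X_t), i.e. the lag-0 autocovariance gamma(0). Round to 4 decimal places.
\gamma(0) = 6.7346

For an MA(q) process X_t = eps_t + sum_i theta_i eps_{t-i} with
Var(eps_t) = sigma^2, the variance is
  gamma(0) = sigma^2 * (1 + sum_i theta_i^2).
  sum_i theta_i^2 = (-0.589)^2 = 0.346921.
  gamma(0) = 5 * (1 + 0.346921) = 5 * 1.346921 = 6.734605, which rounds to 6.7346.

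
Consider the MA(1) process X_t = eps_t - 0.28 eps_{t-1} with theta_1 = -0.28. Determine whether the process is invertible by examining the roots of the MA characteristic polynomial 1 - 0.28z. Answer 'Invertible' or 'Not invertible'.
\text{Invertible}

The MA(q) characteristic polynomial is P(z) = 1 - 0.28z.
Invertibility requires all roots to lie outside the unit circle, i.e. |z| > 1 for every root.
This is linear in z: 1 + (-0.28) z = 0  =>  z = -1/(-0.28) = 3.571429,  |z| = 3.571429.
Moduli of all roots: 3.5714.
All moduli strictly greater than 1? Yes.
Verdict: Invertible.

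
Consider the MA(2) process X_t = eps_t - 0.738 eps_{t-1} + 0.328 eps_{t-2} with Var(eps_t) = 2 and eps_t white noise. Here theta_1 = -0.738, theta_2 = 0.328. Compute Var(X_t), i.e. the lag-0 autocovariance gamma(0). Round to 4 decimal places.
\gamma(0) = 3.3045

For an MA(q) process X_t = eps_t + sum_i theta_i eps_{t-i} with
Var(eps_t) = sigma^2, the variance is
  gamma(0) = sigma^2 * (1 + sum_i theta_i^2).
  sum_i theta_i^2 = (-0.738)^2 + (0.328)^2 = 0.544644 + 0.107584 = 0.652228.
  gamma(0) = 2 * (1 + 0.652228) = 2 * 1.652228 = 3.304456, which rounds to 3.3045.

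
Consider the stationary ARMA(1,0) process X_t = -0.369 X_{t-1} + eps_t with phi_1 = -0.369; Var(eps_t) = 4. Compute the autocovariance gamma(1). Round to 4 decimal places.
\gamma(1) = -1.7087

Multiply the model equation by X_{t-k} and take expectations. With theta_0 = psi_0 = 1 and psi_j the MA(infinity) weights, this gives
  gamma(k) - sum_i phi_i gamma(k-i) = c_k,
  c_k = sigma^2 * sum_{j=k..q} theta_j psi_{j-k}   (c_k = 0 for k > q),
using gamma(-m) = gamma(m).
Pure AR (q = 0): c_0 = sigma^2 = 4, c_k = 0 for k >= 1.
Equations for k = 0 and k = 1 (AR order 1):
  gamma(0) = phi_1 gamma(1) + c_0
  gamma(1) = phi_1 gamma(0) + c_1
Substituting the second into the first: gamma(0) (1 - phi_1^2) = c_0 + phi_1 c_1, so
  gamma(0) = c_0 / (1 - phi_1^2) = 4 / (1 - (-0.369)^2) = 4 / 0.863839 = 4.630492.
  gamma(1) = phi_1 gamma(0) = (-0.369)(4.630492) = -1.708652.
Therefore gamma(1) = -1.7087 (to 4 decimal places).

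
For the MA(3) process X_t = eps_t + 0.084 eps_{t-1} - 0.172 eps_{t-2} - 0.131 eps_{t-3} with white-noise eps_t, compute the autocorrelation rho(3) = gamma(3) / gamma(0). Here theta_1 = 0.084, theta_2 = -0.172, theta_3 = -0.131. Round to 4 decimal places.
\rho(3) = -0.1243

For an MA(q) process with theta_0 = 1, the autocovariance is
  gamma(k) = sigma^2 * sum_{i=0..q-k} theta_i * theta_{i+k},
and rho(k) = gamma(k) / gamma(0). Sigma^2 cancels.
  numerator   = (1)*(-0.131) = -0.131.
  denominator = (1)^2 + (0.084)^2 + (-0.172)^2 + (-0.131)^2 = 1.053801.
  rho(3) = -0.131 / 1.053801 = -0.1243.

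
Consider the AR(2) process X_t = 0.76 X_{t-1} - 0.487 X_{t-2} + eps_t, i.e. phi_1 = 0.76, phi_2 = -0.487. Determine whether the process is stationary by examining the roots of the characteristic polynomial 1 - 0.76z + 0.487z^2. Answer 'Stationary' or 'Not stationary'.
\text{Stationary}

The AR(p) characteristic polynomial is P(z) = 1 - 0.76z + 0.487z^2.
Stationarity requires all roots to lie outside the unit circle, i.e. |z| > 1 for every root.
Set 1 + (-0.76) z + (0.487) z^2 = 0, i.e. a z^2 + b z + c = 0 with a = 0.487, b = -0.76, c = 1.
Discriminant D = b^2 - 4ac = (-0.76)^2 - 4*(0.487)*1 = 0.5776 - (1.948) = -1.3704.
D < 0, so the roots are the complex-conjugate pair z = (-b +/- i sqrt(-D)) / (2a) = 0.7803 +/- 1.2019i.
For a conjugate pair |z|^2 = z * conj(z) = (product of roots) = c/a = 1/(0.487) = 2.053388, so |z| = sqrt(2.053388) = 1.433 for both roots.
Moduli of all roots: 1.4330, 1.4330.
All moduli strictly greater than 1? Yes.
Verdict: Stationary.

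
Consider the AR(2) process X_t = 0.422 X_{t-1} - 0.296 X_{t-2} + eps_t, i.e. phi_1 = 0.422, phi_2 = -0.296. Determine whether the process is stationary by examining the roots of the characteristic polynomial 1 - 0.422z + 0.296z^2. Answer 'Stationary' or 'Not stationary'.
\text{Stationary}

The AR(p) characteristic polynomial is P(z) = 1 - 0.422z + 0.296z^2.
Stationarity requires all roots to lie outside the unit circle, i.e. |z| > 1 for every root.
Set 1 + (-0.422) z + (0.296) z^2 = 0, i.e. a z^2 + b z + c = 0 with a = 0.296, b = -0.422, c = 1.
Discriminant D = b^2 - 4ac = (-0.422)^2 - 4*(0.296)*1 = 0.178084 - (1.184) = -1.005916.
D < 0, so the roots are the complex-conjugate pair z = (-b +/- i sqrt(-D)) / (2a) = 0.7128 +/- 1.6942i.
For a conjugate pair |z|^2 = z * conj(z) = (product of roots) = c/a = 1/(0.296) = 3.378378, so |z| = sqrt(3.378378) = 1.838 for both roots.
Moduli of all roots: 1.8380, 1.8380.
All moduli strictly greater than 1? Yes.
Verdict: Stationary.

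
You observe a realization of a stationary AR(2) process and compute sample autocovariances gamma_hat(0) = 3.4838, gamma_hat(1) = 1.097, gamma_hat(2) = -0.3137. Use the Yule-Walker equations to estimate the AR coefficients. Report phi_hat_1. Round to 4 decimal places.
\hat\phi_{1} = 0.3810

The Yule-Walker equations for an AR(p) process read, in matrix form,
  Gamma_p phi = r_p,   with   (Gamma_p)_{ij} = gamma(|i - j|),
                       (r_p)_i = gamma(i),   i,j = 1..p.
Substitute the sample gammas (Toeplitz matrix and right-hand side of size 2):
  Gamma_p = [[3.4838, 1.097], [1.097, 3.4838]]
  r_p     = [1.097, -0.3137]
Written out:
  3.4838 phi_1 + 1.097 phi_2 = 1.097
  1.097 phi_1 + 3.4838 phi_2 = -0.3137
Solve by Cramer's rule:
  det = gamma(0)^2 - gamma(1)^2 = (3.4838)^2 - (1.097)^2 = 12.13686244 - 1.203409 = 10.93345344
  phi_hat_1 = [gamma(1) gamma(0) - gamma(1) gamma(2)] / det = [(1.097)(3.4838) - (1.097)(-0.3137)] / 10.93345344 = 4.1658575 / 10.93345344 = 0.381
  phi_hat_2 = [gamma(0) gamma(2) - gamma(1)^2] / det = [(3.4838)(-0.3137) - (1.097)^2] / 10.93345344 = -2.29627706 / 10.93345344 = -0.21
So phi_hat = [0.3810, -0.2100].
Therefore phi_hat_1 = 0.3810.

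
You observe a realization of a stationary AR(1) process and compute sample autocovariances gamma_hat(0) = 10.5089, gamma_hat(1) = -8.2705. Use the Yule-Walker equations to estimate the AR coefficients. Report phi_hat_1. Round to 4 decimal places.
\hat\phi_{1} = -0.7870

The Yule-Walker equations for an AR(p) process read, in matrix form,
  Gamma_p phi = r_p,   with   (Gamma_p)_{ij} = gamma(|i - j|),
                       (r_p)_i = gamma(i),   i,j = 1..p.
Substitute the sample gammas (Toeplitz matrix and right-hand side of size 1):
  Gamma_p = [[10.5089]]
  r_p     = [-8.2705]
With p = 1 this is the single equation gamma(0) phi_1 = gamma(1):
  phi_hat_1 = gamma(1) / gamma(0) = -8.2705 / 10.5089 = -0.7870.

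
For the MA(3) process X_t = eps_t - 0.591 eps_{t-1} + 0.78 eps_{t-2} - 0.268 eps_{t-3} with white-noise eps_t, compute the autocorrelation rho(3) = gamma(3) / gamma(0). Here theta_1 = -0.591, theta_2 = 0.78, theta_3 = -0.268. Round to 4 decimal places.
\rho(3) = -0.1321

For an MA(q) process with theta_0 = 1, the autocovariance is
  gamma(k) = sigma^2 * sum_{i=0..q-k} theta_i * theta_{i+k},
and rho(k) = gamma(k) / gamma(0). Sigma^2 cancels.
  numerator   = (1)*(-0.268) = -0.268.
  denominator = (1)^2 + (-0.591)^2 + (0.78)^2 + (-0.268)^2 = 2.029505.
  rho(3) = -0.268 / 2.029505 = -0.1321.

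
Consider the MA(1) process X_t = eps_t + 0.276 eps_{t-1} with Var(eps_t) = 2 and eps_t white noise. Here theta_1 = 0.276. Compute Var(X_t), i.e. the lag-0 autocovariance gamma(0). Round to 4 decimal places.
\gamma(0) = 2.1524

For an MA(q) process X_t = eps_t + sum_i theta_i eps_{t-i} with
Var(eps_t) = sigma^2, the variance is
  gamma(0) = sigma^2 * (1 + sum_i theta_i^2).
  sum_i theta_i^2 = (0.276)^2 = 0.076176.
  gamma(0) = 2 * (1 + 0.076176) = 2 * 1.076176 = 2.152352, which rounds to 2.1524.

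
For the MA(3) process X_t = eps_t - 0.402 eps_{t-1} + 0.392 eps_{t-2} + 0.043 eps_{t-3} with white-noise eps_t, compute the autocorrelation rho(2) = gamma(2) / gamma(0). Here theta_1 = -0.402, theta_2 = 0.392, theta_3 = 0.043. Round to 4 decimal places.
\rho(2) = 0.2845

For an MA(q) process with theta_0 = 1, the autocovariance is
  gamma(k) = sigma^2 * sum_{i=0..q-k} theta_i * theta_{i+k},
and rho(k) = gamma(k) / gamma(0). Sigma^2 cancels.
  numerator   = (1)*(0.392) + (-0.402)*(0.043) = 0.374714.
  denominator = (1)^2 + (-0.402)^2 + (0.392)^2 + (0.043)^2 = 1.317117.
  rho(2) = 0.374714 / 1.317117 = 0.2845.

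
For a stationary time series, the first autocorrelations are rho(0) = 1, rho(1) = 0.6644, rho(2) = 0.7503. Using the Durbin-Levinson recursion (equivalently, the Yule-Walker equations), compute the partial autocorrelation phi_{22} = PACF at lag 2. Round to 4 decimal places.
\phi_{22} = 0.5530

The PACF at lag k is phi_{kk}, the last component of the solution
to the Yule-Walker system G_k phi = r_k where
  (G_k)_{ij} = rho(|i - j|), (r_k)_i = rho(i), i,j = 1..k.
Equivalently, Durbin-Levinson gives phi_{kk} iteratively:
  phi_{11} = rho(1)
  phi_{kk} = [rho(k) - sum_{j=1..k-1} phi_{k-1,j} rho(k-j)]
            / [1 - sum_{j=1..k-1} phi_{k-1,j} rho(j)],
  phi_{k,j} = phi_{k-1,j} - phi_{kk} phi_{k-1,k-j},  j = 1..k-1.
Step k = 1:
  phi_11 = rho(1) = 0.6644.
Step k = 2:
  phi_22 = [rho(2) - phi_11 rho(1)] / [1 - phi_11 rho(1)] = [0.7503 - (0.6644)(0.6644)] / [1 - (0.6644)(0.6644)]
         = 0.30887264 / 0.55857264 = 0.553.
Therefore phi_{22} = 0.5530.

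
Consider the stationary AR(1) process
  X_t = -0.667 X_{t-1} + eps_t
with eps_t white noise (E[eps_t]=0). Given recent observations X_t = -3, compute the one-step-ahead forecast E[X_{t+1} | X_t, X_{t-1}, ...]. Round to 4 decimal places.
E[X_{t+1} \mid \mathcal F_t] = 2.0010

For an AR(p) model X_t = c + sum_i phi_i X_{t-i} + eps_t, the
one-step-ahead conditional mean is
  E[X_{t+1} | X_t, ...] = c + sum_i phi_i X_{t+1-i}.
Substitute known values:
  E[X_{t+1} | ...] = (-0.667) * (-3)
                   = 2.0010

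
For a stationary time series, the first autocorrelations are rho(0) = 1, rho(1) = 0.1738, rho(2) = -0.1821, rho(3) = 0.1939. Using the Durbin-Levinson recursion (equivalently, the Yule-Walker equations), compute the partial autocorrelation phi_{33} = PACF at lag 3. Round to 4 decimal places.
\phi_{33} = 0.2930

The PACF at lag k is phi_{kk}, the last component of the solution
to the Yule-Walker system G_k phi = r_k where
  (G_k)_{ij} = rho(|i - j|), (r_k)_i = rho(i), i,j = 1..k.
Equivalently, Durbin-Levinson gives phi_{kk} iteratively:
  phi_{11} = rho(1)
  phi_{kk} = [rho(k) - sum_{j=1..k-1} phi_{k-1,j} rho(k-j)]
            / [1 - sum_{j=1..k-1} phi_{k-1,j} rho(j)],
  phi_{k,j} = phi_{k-1,j} - phi_{kk} phi_{k-1,k-j},  j = 1..k-1.
Step k = 1:
  phi_11 = rho(1) = 0.1738.
Step k = 2:
  phi_22 = [rho(2) - phi_11 rho(1)] / [1 - phi_11 rho(1)] = [-0.1821 - (0.1738)(0.1738)] / [1 - (0.1738)(0.1738)]
         = -0.21230644 / 0.96979356 = -0.218919.
  Update: phi_21 = phi_11 - phi_22 phi_11 = 0.1738 - (-0.218919)(0.1738) = 0.211848.
Step k = 3:
  phi_33 = [rho(3) - phi_21 rho(2) - phi_22 rho(1)] / [1 - phi_21 rho(1) - phi_22 rho(2)]
    numerator   = 0.1939 - (0.211848)(-0.1821) - (-0.218919)(0.1738) = 0.27052571
    denominator = 1 - (0.211848)(0.1738) - (-0.218919)(-0.1821) = 0.9233156
  phi_33 = 0.27052571 / 0.9233156 = 0.293.
Therefore phi_{33} = 0.2930.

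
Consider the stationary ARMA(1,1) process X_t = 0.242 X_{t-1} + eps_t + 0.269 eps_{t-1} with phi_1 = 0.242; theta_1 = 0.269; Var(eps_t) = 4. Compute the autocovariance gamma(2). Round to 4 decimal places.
\gamma(2) = 0.5596

Multiply the model equation by X_{t-k} and take expectations. With theta_0 = psi_0 = 1 and psi_j the MA(infinity) weights, this gives
  gamma(k) - sum_i phi_i gamma(k-i) = c_k,
  c_k = sigma^2 * sum_{j=k..q} theta_j psi_{j-k}   (c_k = 0 for k > q),
using gamma(-m) = gamma(m).
psi-weights needed (psi_j = theta_j + sum_i phi_i psi_{j-i}):
  psi_1 = theta_1 + phi_1 = 0.269 + (0.242) = 0.511
Right-hand sides:
  c_0 = sigma^2 (1 + theta_1 psi_1) = 4 * (1 + (0.269)(0.511)) = 4 * 1.137459 = 4.549836
  c_1 = sigma^2 theta_1 = 4 * (0.269) = 1.076
  c_2 = 0
Equations for k = 0 and k = 1 (AR order 1):
  gamma(0) = phi_1 gamma(1) + c_0
  gamma(1) = phi_1 gamma(0) + c_1
Substituting the second into the first: gamma(0) (1 - phi_1^2) = c_0 + phi_1 c_1, so
  gamma(0) = (c_0 + phi_1 c_1) / (1 - phi_1^2) = (4.549836 + (0.242)(1.076)) / (1 - (0.242)^2) = 4.810228 / 0.941436 = 5.109458.
  gamma(1) = phi_1 gamma(0) + c_1 = (0.242)(5.109458) + (1.076) = 2.312489.
For k = 2 (> q): gamma(2) = phi_1 gamma(1) = (0.242)(2.312489) = 0.559622.
Therefore gamma(2) = 0.5596 (to 4 decimal places).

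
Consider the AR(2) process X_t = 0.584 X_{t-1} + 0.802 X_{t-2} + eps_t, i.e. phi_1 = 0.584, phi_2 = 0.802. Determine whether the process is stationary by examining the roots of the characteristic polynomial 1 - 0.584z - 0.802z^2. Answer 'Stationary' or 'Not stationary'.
\text{Not stationary}

The AR(p) characteristic polynomial is P(z) = 1 - 0.584z - 0.802z^2.
Stationarity requires all roots to lie outside the unit circle, i.e. |z| > 1 for every root.
Set 1 + (-0.584) z + (-0.802) z^2 = 0, i.e. a z^2 + b z + c = 0 with a = -0.802, b = -0.584, c = 1.
Discriminant D = b^2 - 4ac = (-0.584)^2 - 4*(-0.802)*1 = 0.341056 - (-3.208) = 3.549056.
D >= 0, so the roots are real: z = (-b +/- sqrt(D)) / (2a) = (0.584 +/- 1.883894) / (-1.604).
  z_1 = (0.584 + 1.883894) / (-1.604) = -1.5386,   |z_1| = 1.5386.
  z_2 = (0.584 - 1.883894) / (-1.604) = 0.8104,   |z_2| = 0.8104.
Moduli of all roots: 1.5386, 0.8104.
All moduli strictly greater than 1? No.
Verdict: Not stationary.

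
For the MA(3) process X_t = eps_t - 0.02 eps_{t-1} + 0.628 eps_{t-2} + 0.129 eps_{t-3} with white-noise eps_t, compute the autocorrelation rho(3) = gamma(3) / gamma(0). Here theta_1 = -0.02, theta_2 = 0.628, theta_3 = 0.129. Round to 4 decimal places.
\rho(3) = 0.0914

For an MA(q) process with theta_0 = 1, the autocovariance is
  gamma(k) = sigma^2 * sum_{i=0..q-k} theta_i * theta_{i+k},
and rho(k) = gamma(k) / gamma(0). Sigma^2 cancels.
  numerator   = (1)*(0.129) = 0.129.
  denominator = (1)^2 + (-0.02)^2 + (0.628)^2 + (0.129)^2 = 1.411425.
  rho(3) = 0.129 / 1.411425 = 0.0914.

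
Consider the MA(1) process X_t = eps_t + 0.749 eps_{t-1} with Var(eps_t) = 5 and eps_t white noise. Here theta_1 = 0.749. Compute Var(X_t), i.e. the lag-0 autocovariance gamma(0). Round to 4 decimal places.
\gamma(0) = 7.8050

For an MA(q) process X_t = eps_t + sum_i theta_i eps_{t-i} with
Var(eps_t) = sigma^2, the variance is
  gamma(0) = sigma^2 * (1 + sum_i theta_i^2).
  sum_i theta_i^2 = (0.749)^2 = 0.561001.
  gamma(0) = 5 * (1 + 0.561001) = 5 * 1.561001 = 7.805005, which rounds to 7.8050.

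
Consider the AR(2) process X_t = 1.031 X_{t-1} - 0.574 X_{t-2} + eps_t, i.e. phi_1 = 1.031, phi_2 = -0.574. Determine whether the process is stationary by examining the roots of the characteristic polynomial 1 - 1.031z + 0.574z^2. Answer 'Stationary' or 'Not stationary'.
\text{Stationary}

The AR(p) characteristic polynomial is P(z) = 1 - 1.031z + 0.574z^2.
Stationarity requires all roots to lie outside the unit circle, i.e. |z| > 1 for every root.
Set 1 + (-1.031) z + (0.574) z^2 = 0, i.e. a z^2 + b z + c = 0 with a = 0.574, b = -1.031, c = 1.
Discriminant D = b^2 - 4ac = (-1.031)^2 - 4*(0.574)*1 = 1.062961 - (2.296) = -1.233039.
D < 0, so the roots are the complex-conjugate pair z = (-b +/- i sqrt(-D)) / (2a) = 0.8981 +/- 0.9673i.
For a conjugate pair |z|^2 = z * conj(z) = (product of roots) = c/a = 1/(0.574) = 1.74216, so |z| = sqrt(1.74216) = 1.3199 for both roots.
Moduli of all roots: 1.3199, 1.3199.
All moduli strictly greater than 1? Yes.
Verdict: Stationary.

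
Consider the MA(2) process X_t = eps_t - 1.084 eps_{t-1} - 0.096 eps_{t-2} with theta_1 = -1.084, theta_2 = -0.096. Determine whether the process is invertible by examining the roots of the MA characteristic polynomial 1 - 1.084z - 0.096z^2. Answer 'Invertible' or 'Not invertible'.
\text{Not invertible}

The MA(q) characteristic polynomial is P(z) = 1 - 1.084z - 0.096z^2.
Invertibility requires all roots to lie outside the unit circle, i.e. |z| > 1 for every root.
Set 1 + (-1.084) z + (-0.096) z^2 = 0, i.e. a z^2 + b z + c = 0 with a = -0.096, b = -1.084, c = 1.
Discriminant D = b^2 - 4ac = (-1.084)^2 - 4*(-0.096)*1 = 1.175056 - (-0.384) = 1.559056.
D >= 0, so the roots are real: z = (-b +/- sqrt(D)) / (2a) = (1.084 +/- 1.248622) / (-0.192).
  z_1 = (1.084 + 1.248622) / (-0.192) = -12.1491,   |z_1| = 12.1491.
  z_2 = (1.084 - 1.248622) / (-0.192) = 0.8574,   |z_2| = 0.8574.
Moduli of all roots: 12.1491, 0.8574.
All moduli strictly greater than 1? No.
Verdict: Not invertible.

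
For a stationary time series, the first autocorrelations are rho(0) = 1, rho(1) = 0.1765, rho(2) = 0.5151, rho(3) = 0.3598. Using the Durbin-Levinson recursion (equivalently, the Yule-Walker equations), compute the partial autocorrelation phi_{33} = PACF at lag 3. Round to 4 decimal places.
\phi_{33} = 0.3110

The PACF at lag k is phi_{kk}, the last component of the solution
to the Yule-Walker system G_k phi = r_k where
  (G_k)_{ij} = rho(|i - j|), (r_k)_i = rho(i), i,j = 1..k.
Equivalently, Durbin-Levinson gives phi_{kk} iteratively:
  phi_{11} = rho(1)
  phi_{kk} = [rho(k) - sum_{j=1..k-1} phi_{k-1,j} rho(k-j)]
            / [1 - sum_{j=1..k-1} phi_{k-1,j} rho(j)],
  phi_{k,j} = phi_{k-1,j} - phi_{kk} phi_{k-1,k-j},  j = 1..k-1.
Step k = 1:
  phi_11 = rho(1) = 0.1765.
Step k = 2:
  phi_22 = [rho(2) - phi_11 rho(1)] / [1 - phi_11 rho(1)] = [0.5151 - (0.1765)(0.1765)] / [1 - (0.1765)(0.1765)]
         = 0.48394775 / 0.96884775 = 0.499509.
  Update: phi_21 = phi_11 - phi_22 phi_11 = 0.1765 - (0.499509)(0.1765) = 0.088337.
Step k = 3:
  phi_33 = [rho(3) - phi_21 rho(2) - phi_22 rho(1)] / [1 - phi_21 rho(1) - phi_22 rho(2)]
    numerator   = 0.3598 - (0.088337)(0.5151) - (0.499509)(0.1765) = 0.22613448
    denominator = 1 - (0.088337)(0.1765) - (0.499509)(0.5151) = 0.7271117
  phi_33 = 0.22613448 / 0.7271117 = 0.311.
Therefore phi_{33} = 0.3110.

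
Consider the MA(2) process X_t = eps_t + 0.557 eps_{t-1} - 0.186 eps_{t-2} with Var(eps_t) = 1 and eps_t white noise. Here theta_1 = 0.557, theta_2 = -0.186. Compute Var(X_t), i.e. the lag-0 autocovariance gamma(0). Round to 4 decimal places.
\gamma(0) = 1.3448

For an MA(q) process X_t = eps_t + sum_i theta_i eps_{t-i} with
Var(eps_t) = sigma^2, the variance is
  gamma(0) = sigma^2 * (1 + sum_i theta_i^2).
  sum_i theta_i^2 = (0.557)^2 + (-0.186)^2 = 0.310249 + 0.034596 = 0.344845.
  gamma(0) = 1 * (1 + 0.344845) = 1 * 1.344845 = 1.344845, which rounds to 1.3448.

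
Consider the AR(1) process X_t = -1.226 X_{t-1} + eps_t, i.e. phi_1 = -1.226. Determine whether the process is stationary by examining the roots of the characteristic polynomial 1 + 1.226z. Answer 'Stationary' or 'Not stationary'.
\text{Not stationary}

The AR(p) characteristic polynomial is P(z) = 1 + 1.226z.
Stationarity requires all roots to lie outside the unit circle, i.e. |z| > 1 for every root.
This is linear in z: 1 + (1.226) z = 0  =>  z = -1/(1.226) = -0.815661,  |z| = 0.815661.
Moduli of all roots: 0.8157.
All moduli strictly greater than 1? No.
Verdict: Not stationary.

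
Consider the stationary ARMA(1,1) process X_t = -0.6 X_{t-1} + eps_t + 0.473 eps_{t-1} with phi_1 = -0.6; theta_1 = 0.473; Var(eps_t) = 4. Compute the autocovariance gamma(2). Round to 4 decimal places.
\gamma(2) = 0.3411

Multiply the model equation by X_{t-k} and take expectations. With theta_0 = psi_0 = 1 and psi_j the MA(infinity) weights, this gives
  gamma(k) - sum_i phi_i gamma(k-i) = c_k,
  c_k = sigma^2 * sum_{j=k..q} theta_j psi_{j-k}   (c_k = 0 for k > q),
using gamma(-m) = gamma(m).
psi-weights needed (psi_j = theta_j + sum_i phi_i psi_{j-i}):
  psi_1 = theta_1 + phi_1 = 0.473 + (-0.6) = -0.127
Right-hand sides:
  c_0 = sigma^2 (1 + theta_1 psi_1) = 4 * (1 + (0.473)(-0.127)) = 4 * 0.939929 = 3.759716
  c_1 = sigma^2 theta_1 = 4 * (0.473) = 1.892
  c_2 = 0
Equations for k = 0 and k = 1 (AR order 1):
  gamma(0) = phi_1 gamma(1) + c_0
  gamma(1) = phi_1 gamma(0) + c_1
Substituting the second into the first: gamma(0) (1 - phi_1^2) = c_0 + phi_1 c_1, so
  gamma(0) = (c_0 + phi_1 c_1) / (1 - phi_1^2) = (3.759716 + (-0.6)(1.892)) / (1 - (-0.6)^2) = 2.624516 / 0.64 = 4.100806.
  gamma(1) = phi_1 gamma(0) + c_1 = (-0.6)(4.100806) + (1.892) = -0.568484.
For k = 2 (> q): gamma(2) = phi_1 gamma(1) = (-0.6)(-0.568484) = 0.34109.
Therefore gamma(2) = 0.3411 (to 4 decimal places).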